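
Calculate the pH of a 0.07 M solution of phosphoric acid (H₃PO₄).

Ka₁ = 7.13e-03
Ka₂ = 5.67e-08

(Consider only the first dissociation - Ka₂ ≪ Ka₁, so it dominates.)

First dissociation dominates. From Ka₁ = [H⁺][HA⁻]/[H₂A], x² + Ka₁·x − Ka₁·C = 0 with C = 0.07 M and Ka₁ = 7.13e-03. Solving: [H⁺] = (−Ka₁ + √(Ka₁² + 4·Ka₁·C)) / 2 = 1.9058e-02 M. pH = -log(1.9058e-02) = 1.72.

pH = 1.72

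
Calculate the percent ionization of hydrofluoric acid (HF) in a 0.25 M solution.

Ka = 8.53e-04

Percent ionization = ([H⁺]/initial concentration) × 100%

Using Ka equilibrium: x² + Ka×x - Ka×C = 0. Solving: [H⁺] = 1.4183e-02. Percent = (1.4183e-02/0.25) × 100

Percent ionization = 5.67%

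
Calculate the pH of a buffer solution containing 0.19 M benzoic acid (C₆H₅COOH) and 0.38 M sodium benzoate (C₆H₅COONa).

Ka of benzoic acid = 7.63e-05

pKa = -log(7.63e-05) = 4.12. pH = pKa + log([A⁻]/[HA]) = 4.12 + log(0.38/0.19)

pH = 4.42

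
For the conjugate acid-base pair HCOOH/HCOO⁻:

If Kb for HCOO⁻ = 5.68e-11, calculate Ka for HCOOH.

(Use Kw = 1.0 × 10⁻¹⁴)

For a conjugate pair Ka × Kb = Kw, so Ka = Kw/Kb = 1.0 × 10⁻¹⁴ / 5.68e-11 = 1.76e-04.

K_a = 1.76e-04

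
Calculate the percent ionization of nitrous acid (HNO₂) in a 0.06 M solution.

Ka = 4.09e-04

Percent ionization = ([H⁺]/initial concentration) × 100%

Using Ka equilibrium: x² + Ka×x - Ka×C = 0. Solving: [H⁺] = 4.7535e-03. Percent = (4.7535e-03/0.06) × 100

Percent ionization = 7.92%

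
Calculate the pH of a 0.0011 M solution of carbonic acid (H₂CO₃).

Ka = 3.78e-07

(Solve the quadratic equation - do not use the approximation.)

x² + Ka×x - Ka×C = 0. Using quadratic formula: [H⁺] = 2.0203e-05

pH = 4.69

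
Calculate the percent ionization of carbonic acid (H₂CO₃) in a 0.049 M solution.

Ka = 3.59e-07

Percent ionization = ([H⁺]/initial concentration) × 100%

Using Ka equilibrium: x² + Ka×x - Ka×C = 0. Solving: [H⁺] = 1.3245e-04. Percent = (1.3245e-04/0.049) × 100

Percent ionization = 0.27%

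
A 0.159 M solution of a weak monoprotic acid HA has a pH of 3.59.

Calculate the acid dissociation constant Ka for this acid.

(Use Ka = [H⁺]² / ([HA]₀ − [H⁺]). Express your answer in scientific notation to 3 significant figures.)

[H⁺] = 10^(−pH) = 10^(−3.59) = 2.570e-04 M. For HA ⇌ H⁺ + A⁻, Ka = [H⁺][A⁻]/[HA] = [H⁺]² / ([HA]₀ − [H⁺]) = (2.570e-04)² / (0.159 − 2.570e-04) = 4.16e-07.

K_a = 4.16e-07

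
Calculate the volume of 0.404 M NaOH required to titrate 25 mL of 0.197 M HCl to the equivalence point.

At equivalence: moles acid = moles base. moles HCl = 0.197 × 25/1000 = 0.004925 mol. V_base = moles / 0.404 × 1000 = 12.2 mL.

V_{base} = 12.2 mL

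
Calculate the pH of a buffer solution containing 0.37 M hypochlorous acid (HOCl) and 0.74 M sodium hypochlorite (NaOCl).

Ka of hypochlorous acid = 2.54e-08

pKa = -log(2.54e-08) = 7.60. pH = pKa + log([A⁻]/[HA]) = 7.60 + log(0.74/0.37)

pH = 7.90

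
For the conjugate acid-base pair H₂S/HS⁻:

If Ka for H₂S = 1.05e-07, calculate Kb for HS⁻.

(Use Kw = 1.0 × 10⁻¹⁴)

For a conjugate pair Ka × Kb = Kw, so Kb = Kw/Ka = 1.0 × 10⁻¹⁴ / 1.05e-07 = 9.52e-08.

K_b = 9.52e-08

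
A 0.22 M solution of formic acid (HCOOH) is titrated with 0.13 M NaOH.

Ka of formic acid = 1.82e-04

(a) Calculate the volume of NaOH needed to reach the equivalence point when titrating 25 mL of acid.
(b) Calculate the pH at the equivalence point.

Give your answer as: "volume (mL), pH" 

moles acid = 0.22 × 25/1000 = 0.0055 mol; V_base = moles/0.13 × 1000 = 42.3 mL. At equivalence only the conjugate base is present: [A⁻] = 0.0055/0.067 = 8.1714e-02 M. Kb = Kw/Ka = 5.49e-11; [OH⁻] = √(Kb × [A⁻]) = 2.1189e-06; pOH = 5.67; pH = 14 - pOH = 8.33.

V = 42.3 mL, pH = 8.33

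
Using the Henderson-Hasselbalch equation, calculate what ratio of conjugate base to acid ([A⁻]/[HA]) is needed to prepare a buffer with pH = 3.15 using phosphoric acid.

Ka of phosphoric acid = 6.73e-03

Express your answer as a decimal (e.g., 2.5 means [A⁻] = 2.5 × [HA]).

pKa = -log(6.73e-03) = 2.1720. pH = pKa + log([A⁻]/[HA]), so log([A⁻]/[HA]) = pH − pKa = 3.15 − 2.1720 = 0.9780. [A⁻]/[HA] = 10^(0.9780) = 9.51

[A⁻]/[HA] = 9.51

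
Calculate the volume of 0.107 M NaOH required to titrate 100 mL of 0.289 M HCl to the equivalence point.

At equivalence: moles acid = moles base. moles HCl = 0.289 × 100/1000 = 0.0289 mol. V_base = moles / 0.107 × 1000 = 270.1 mL.

V_{base} = 270.1 mL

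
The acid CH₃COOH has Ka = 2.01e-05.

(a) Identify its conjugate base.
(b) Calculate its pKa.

(a) The conjugate base is formed by removing one H⁺ from CH₃COOH, giving CH₃COO⁻. (b) pKa = -log(Ka) = -log(2.01e-05) = 4.70.

Conjugate base: CH₃COO⁻; pK_a = 4.70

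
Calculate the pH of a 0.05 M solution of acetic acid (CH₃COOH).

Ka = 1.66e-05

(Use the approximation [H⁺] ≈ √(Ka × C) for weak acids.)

[H⁺] = √(Ka × C) = √(1.66e-05 × 0.05) = 9.1104e-04. pH = -log(9.1104e-04)

pH = 3.04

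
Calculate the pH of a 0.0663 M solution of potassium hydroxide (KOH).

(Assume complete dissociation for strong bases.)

[OH⁻] = 0.0663 M for strong base. pOH = -log[OH⁻] = 1.18, pH = 14 - pOH

pH = 12.82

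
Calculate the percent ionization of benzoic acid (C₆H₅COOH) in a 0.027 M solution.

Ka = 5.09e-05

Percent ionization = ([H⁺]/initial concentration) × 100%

Using Ka equilibrium: x² + Ka×x - Ka×C = 0. Solving: [H⁺] = 1.1471e-03. Percent = (1.1471e-03/0.027) × 100

Percent ionization = 4.25%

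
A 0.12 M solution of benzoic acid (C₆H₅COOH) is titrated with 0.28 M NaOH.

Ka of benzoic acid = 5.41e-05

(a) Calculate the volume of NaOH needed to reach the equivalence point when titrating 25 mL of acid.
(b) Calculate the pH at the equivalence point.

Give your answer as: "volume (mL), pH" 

moles acid = 0.12 × 25/1000 = 0.003 mol; V_base = moles/0.28 × 1000 = 10.7 mL. At equivalence only the conjugate base is present: [A⁻] = 0.003/0.036 = 8.4000e-02 M. Kb = Kw/Ka = 1.85e-10; [OH⁻] = √(Kb × [A⁻]) = 3.9404e-06; pOH = 5.40; pH = 14 - pOH = 8.60.

V = 10.7 mL, pH = 8.60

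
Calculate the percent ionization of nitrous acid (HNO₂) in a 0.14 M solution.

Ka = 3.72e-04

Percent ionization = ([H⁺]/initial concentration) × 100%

Using Ka equilibrium: x² + Ka×x - Ka×C = 0. Solving: [H⁺] = 7.0330e-03. Percent = (7.0330e-03/0.14) × 100

Percent ionization = 5.02%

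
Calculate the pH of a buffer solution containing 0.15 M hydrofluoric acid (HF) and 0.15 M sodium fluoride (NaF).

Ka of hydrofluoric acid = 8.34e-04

pKa = -log(8.34e-04) = 3.08. pH = pKa + log([A⁻]/[HA]) = 3.08 + log(0.15/0.15)

pH = 3.08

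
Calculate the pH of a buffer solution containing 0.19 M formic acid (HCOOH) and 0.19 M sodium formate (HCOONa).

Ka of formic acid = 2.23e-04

pKa = -log(2.23e-04) = 3.65. pH = pKa + log([A⁻]/[HA]) = 3.65 + log(0.19/0.19)

pH = 3.65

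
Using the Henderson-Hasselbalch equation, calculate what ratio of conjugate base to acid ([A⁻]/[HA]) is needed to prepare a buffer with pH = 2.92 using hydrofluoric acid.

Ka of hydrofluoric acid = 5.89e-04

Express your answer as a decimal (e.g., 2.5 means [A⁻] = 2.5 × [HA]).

pKa = -log(5.89e-04) = 3.2299. pH = pKa + log([A⁻]/[HA]), so log([A⁻]/[HA]) = pH − pKa = 2.92 − 3.2299 = -0.3099. [A⁻]/[HA] = 10^(-0.3099) = 0.490

[A⁻]/[HA] = 0.490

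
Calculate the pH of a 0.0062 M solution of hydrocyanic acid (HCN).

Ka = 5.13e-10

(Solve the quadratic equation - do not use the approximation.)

x² + Ka×x - Ka×C = 0. Using quadratic formula: [H⁺] = 1.7832e-06

pH = 5.75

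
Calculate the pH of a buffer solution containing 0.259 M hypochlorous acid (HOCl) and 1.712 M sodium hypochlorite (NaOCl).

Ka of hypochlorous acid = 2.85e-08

pKa = -log(2.85e-08) = 7.55. pH = pKa + log([A⁻]/[HA]) = 7.55 + log(1.712/0.259)

pH = 8.37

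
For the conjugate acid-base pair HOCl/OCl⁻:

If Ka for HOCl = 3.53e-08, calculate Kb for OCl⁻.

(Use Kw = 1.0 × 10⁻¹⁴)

For a conjugate pair Ka × Kb = Kw, so Kb = Kw/Ka = 1.0 × 10⁻¹⁴ / 3.53e-08 = 2.83e-07.

K_b = 2.83e-07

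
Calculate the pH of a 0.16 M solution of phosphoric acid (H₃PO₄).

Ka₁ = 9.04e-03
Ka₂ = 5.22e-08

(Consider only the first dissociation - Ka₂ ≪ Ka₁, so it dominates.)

First dissociation dominates. From Ka₁ = [H⁺][HA⁻]/[H₂A], x² + Ka₁·x − Ka₁·C = 0 with C = 0.16 M and Ka₁ = 9.04e-03. Solving: [H⁺] = (−Ka₁ + √(Ka₁² + 4·Ka₁·C)) / 2 = 3.3779e-02 M. pH = -log(3.3779e-02) = 1.47.

pH = 1.47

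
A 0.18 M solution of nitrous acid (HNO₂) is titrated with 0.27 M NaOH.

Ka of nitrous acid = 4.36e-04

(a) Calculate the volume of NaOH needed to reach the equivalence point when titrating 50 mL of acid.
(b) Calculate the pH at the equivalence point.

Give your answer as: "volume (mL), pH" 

moles acid = 0.18 × 50/1000 = 0.009 mol; V_base = moles/0.27 × 1000 = 33.3 mL. At equivalence only the conjugate base is present: [A⁻] = 0.009/0.083 = 1.0800e-01 M. Kb = Kw/Ka = 2.29e-11; [OH⁻] = √(Kb × [A⁻]) = 1.5739e-06; pOH = 5.80; pH = 14 - pOH = 8.20.

V = 33.3 mL, pH = 8.20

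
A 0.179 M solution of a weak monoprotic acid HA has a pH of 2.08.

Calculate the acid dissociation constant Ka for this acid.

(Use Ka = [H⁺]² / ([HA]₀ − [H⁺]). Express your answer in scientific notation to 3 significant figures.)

[H⁺] = 10^(−pH) = 10^(−2.08) = 8.318e-03 M. For HA ⇌ H⁺ + A⁻, Ka = [H⁺][A⁻]/[HA] = [H⁺]² / ([HA]₀ − [H⁺]) = (8.318e-03)² / (0.179 − 8.318e-03) = 4.05e-04.

K_a = 4.05e-04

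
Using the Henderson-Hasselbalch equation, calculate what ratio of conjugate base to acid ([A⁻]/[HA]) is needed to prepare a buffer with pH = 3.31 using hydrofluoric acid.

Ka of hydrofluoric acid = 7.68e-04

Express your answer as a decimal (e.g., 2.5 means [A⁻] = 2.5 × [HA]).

pKa = -log(7.68e-04) = 3.1146. pH = pKa + log([A⁻]/[HA]), so log([A⁻]/[HA]) = pH − pKa = 3.31 − 3.1146 = 0.1954. [A⁻]/[HA] = 10^(0.1954) = 1.57

[A⁻]/[HA] = 1.57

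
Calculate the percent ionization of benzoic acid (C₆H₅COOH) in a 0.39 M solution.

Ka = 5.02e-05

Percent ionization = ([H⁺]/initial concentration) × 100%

Using Ka equilibrium: x² + Ka×x - Ka×C = 0. Solving: [H⁺] = 4.3997e-03. Percent = (4.3997e-03/0.39) × 100

Percent ionization = 1.13%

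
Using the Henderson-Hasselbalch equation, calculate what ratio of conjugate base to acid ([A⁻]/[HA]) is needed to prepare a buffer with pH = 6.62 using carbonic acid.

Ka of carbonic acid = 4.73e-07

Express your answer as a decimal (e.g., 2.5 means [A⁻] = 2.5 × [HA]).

pKa = -log(4.73e-07) = 6.3251. pH = pKa + log([A⁻]/[HA]), so log([A⁻]/[HA]) = pH − pKa = 6.62 − 6.3251 = 0.2949. [A⁻]/[HA] = 10^(0.2949) = 1.97

[A⁻]/[HA] = 1.97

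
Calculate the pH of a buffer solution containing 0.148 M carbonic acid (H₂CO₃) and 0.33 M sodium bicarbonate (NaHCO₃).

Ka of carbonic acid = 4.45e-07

pKa = -log(4.45e-07) = 6.35. pH = pKa + log([A⁻]/[HA]) = 6.35 + log(0.33/0.148)

pH = 6.70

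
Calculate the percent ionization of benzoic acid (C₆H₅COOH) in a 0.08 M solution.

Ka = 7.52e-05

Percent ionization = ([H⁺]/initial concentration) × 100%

Using Ka equilibrium: x² + Ka×x - Ka×C = 0. Solving: [H⁺] = 2.4154e-03. Percent = (2.4154e-03/0.08) × 100

Percent ionization = 3.02%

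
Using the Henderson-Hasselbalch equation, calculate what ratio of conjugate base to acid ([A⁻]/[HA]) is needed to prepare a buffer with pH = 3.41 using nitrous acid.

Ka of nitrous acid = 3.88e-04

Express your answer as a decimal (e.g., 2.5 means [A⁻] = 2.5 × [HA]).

pKa = -log(3.88e-04) = 3.4112. pH = pKa + log([A⁻]/[HA]), so log([A⁻]/[HA]) = pH − pKa = 3.41 − 3.4112 = -0.0012. [A⁻]/[HA] = 10^(-0.0012) = 0.997

[A⁻]/[HA] = 0.997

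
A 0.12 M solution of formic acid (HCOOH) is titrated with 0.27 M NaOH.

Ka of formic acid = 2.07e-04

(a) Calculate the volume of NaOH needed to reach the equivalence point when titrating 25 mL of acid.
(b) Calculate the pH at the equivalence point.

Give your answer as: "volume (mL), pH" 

moles acid = 0.12 × 25/1000 = 0.003 mol; V_base = moles/0.27 × 1000 = 11.1 mL. At equivalence only the conjugate base is present: [A⁻] = 0.003/0.036 = 8.3077e-02 M. Kb = Kw/Ka = 4.83e-11; [OH⁻] = √(Kb × [A⁻]) = 2.0033e-06; pOH = 5.70; pH = 14 - pOH = 8.30.

V = 11.1 mL, pH = 8.30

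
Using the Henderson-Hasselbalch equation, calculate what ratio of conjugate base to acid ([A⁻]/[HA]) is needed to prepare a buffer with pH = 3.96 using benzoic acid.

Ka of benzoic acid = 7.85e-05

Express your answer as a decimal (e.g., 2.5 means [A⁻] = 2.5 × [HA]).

pKa = -log(7.85e-05) = 4.1051. pH = pKa + log([A⁻]/[HA]), so log([A⁻]/[HA]) = pH − pKa = 3.96 − 4.1051 = -0.1451. [A⁻]/[HA] = 10^(-0.1451) = 0.716

[A⁻]/[HA] = 0.716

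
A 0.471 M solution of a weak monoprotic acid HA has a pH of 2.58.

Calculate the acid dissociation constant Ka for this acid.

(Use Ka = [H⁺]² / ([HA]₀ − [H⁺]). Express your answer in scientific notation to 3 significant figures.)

[H⁺] = 10^(−pH) = 10^(−2.58) = 2.630e-03 M. For HA ⇌ H⁺ + A⁻, Ka = [H⁺][A⁻]/[HA] = [H⁺]² / ([HA]₀ − [H⁺]) = (2.630e-03)² / (0.471 − 2.630e-03) = 1.48e-05.

K_a = 1.48e-05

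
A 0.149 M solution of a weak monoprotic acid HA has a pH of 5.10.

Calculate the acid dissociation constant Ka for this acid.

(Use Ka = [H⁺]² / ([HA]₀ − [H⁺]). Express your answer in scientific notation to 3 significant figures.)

[H⁺] = 10^(−pH) = 10^(−5.10) = 7.943e-06 M. For HA ⇌ H⁺ + A⁻, Ka = [H⁺][A⁻]/[HA] = [H⁺]² / ([HA]₀ − [H⁺]) = (7.943e-06)² / (0.149 − 7.943e-06) = 4.23e-10.

K_a = 4.23e-10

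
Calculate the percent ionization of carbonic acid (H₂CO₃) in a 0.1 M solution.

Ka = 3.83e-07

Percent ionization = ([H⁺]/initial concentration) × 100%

Using Ka equilibrium: x² + Ka×x - Ka×C = 0. Solving: [H⁺] = 1.9551e-04. Percent = (1.9551e-04/0.1) × 100

Percent ionization = 0.196%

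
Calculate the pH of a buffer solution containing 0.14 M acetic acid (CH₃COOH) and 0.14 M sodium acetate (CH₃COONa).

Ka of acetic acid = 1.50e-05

pKa = -log(1.50e-05) = 4.82. pH = pKa + log([A⁻]/[HA]) = 4.82 + log(0.14/0.14)

pH = 4.82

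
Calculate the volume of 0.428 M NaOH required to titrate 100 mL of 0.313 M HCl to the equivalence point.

At equivalence: moles acid = moles base. moles HCl = 0.313 × 100/1000 = 0.0313 mol. V_base = moles / 0.428 × 1000 = 73.1 mL.

V_{base} = 73.1 mL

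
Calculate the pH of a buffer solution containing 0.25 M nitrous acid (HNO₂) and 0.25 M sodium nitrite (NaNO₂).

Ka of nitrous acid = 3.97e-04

pKa = -log(3.97e-04) = 3.40. pH = pKa + log([A⁻]/[HA]) = 3.40 + log(0.25/0.25)

pH = 3.40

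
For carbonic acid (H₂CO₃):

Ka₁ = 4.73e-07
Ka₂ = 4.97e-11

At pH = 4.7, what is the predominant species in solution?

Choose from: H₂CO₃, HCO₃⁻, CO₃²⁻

pKa₁ = 6.33, pKa₂ = 10.30. For a polyprotic acid the predominant species crosses at each pKa: below pKa_n the protonated form dominates, above it the deprotonated form does. At pH = 4.7, the predominant species is H₂CO₃.

H₂CO₃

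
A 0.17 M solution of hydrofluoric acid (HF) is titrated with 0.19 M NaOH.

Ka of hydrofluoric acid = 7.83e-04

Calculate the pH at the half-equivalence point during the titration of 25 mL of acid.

At half-equivalence [HA] = [A⁻], so Henderson-Hasselbalch gives pH = pKa = -log(7.83e-04) = 3.11.

pH = pKa = 3.11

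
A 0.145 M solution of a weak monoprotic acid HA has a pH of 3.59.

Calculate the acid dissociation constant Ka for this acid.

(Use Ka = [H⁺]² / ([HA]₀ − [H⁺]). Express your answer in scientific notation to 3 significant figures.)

[H⁺] = 10^(−pH) = 10^(−3.59) = 2.570e-04 M. For HA ⇌ H⁺ + A⁻, Ka = [H⁺][A⁻]/[HA] = [H⁺]² / ([HA]₀ − [H⁺]) = (2.570e-04)² / (0.145 − 2.570e-04) = 4.56e-07.

K_a = 4.56e-07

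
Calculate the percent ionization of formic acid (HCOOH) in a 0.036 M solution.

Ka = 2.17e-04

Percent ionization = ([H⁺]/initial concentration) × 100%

Using Ka equilibrium: x² + Ka×x - Ka×C = 0. Solving: [H⁺] = 2.6886e-03. Percent = (2.6886e-03/0.036) × 100

Percent ionization = 7.47%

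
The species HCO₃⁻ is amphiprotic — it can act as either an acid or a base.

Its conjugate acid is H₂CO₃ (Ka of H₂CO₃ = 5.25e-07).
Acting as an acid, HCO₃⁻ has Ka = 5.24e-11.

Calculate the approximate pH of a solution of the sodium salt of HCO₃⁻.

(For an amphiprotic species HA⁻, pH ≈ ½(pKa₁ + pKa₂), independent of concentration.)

pKa₁ = -log(5.25e-07) = 6.28; pKa₂ = -log(5.24e-11) = 10.28. For an amphiprotic species, pH ≈ ½(pKa₁ + pKa₂) = ½(6.28 + 10.28) = 8.28.

pH = 8.28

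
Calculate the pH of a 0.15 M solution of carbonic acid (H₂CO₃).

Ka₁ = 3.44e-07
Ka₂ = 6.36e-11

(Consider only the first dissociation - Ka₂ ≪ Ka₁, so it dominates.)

First dissociation dominates. From Ka₁ = [H⁺][HA⁻]/[H₂A], x² + Ka₁·x − Ka₁·C = 0 with C = 0.15 M and Ka₁ = 3.44e-07. Solving: [H⁺] = (−Ka₁ + √(Ka₁² + 4·Ka₁·C)) / 2 = 2.2698e-04 M. pH = -log(2.2698e-04) = 3.64.

pH = 3.64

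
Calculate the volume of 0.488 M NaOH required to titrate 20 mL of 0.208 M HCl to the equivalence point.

At equivalence: moles acid = moles base. moles HCl = 0.208 × 20/1000 = 0.00416 mol. V_base = moles / 0.488 × 1000 = 8.5 mL.

V_{base} = 8.5 mL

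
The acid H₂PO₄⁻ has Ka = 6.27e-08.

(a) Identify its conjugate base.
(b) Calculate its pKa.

(a) The conjugate base is formed by removing one H⁺ from H₂PO₄⁻, giving HPO₄²⁻. (b) pKa = -log(Ka) = -log(6.27e-08) = 7.20.

Conjugate base: HPO₄²⁻; pK_a = 7.20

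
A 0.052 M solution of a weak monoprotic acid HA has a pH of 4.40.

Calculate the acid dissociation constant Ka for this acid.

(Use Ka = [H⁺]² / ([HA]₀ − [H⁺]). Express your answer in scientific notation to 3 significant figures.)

[H⁺] = 10^(−pH) = 10^(−4.40) = 3.981e-05 M. For HA ⇌ H⁺ + A⁻, Ka = [H⁺][A⁻]/[HA] = [H⁺]² / ([HA]₀ − [H⁺]) = (3.981e-05)² / (0.052 − 3.981e-05) = 3.05e-08.

K_a = 3.05e-08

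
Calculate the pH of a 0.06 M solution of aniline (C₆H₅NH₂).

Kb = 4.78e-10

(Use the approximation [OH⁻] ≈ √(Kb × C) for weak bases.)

[OH⁻] = √(Kb × C) = √(4.78e-10 × 0.06) = 5.3554e-06. pOH = 5.27, pH = 14 - pOH

pH = 8.73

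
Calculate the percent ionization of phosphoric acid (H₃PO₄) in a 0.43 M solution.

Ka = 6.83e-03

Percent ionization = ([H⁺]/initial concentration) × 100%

Using Ka equilibrium: x² + Ka×x - Ka×C = 0. Solving: [H⁺] = 5.0886e-02. Percent = (5.0886e-02/0.43) × 100

Percent ionization = 11.8%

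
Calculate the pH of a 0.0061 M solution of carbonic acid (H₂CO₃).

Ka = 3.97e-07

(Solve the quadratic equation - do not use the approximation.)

x² + Ka×x - Ka×C = 0. Using quadratic formula: [H⁺] = 4.9013e-05

pH = 4.31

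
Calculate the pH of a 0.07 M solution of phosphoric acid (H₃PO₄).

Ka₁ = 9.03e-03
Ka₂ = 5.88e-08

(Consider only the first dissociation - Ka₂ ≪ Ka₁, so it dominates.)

First dissociation dominates. From Ka₁ = [H⁺][HA⁻]/[H₂A], x² + Ka₁·x − Ka₁·C = 0 with C = 0.07 M and Ka₁ = 9.03e-03. Solving: [H⁺] = (−Ka₁ + √(Ka₁² + 4·Ka₁·C)) / 2 = 2.1029e-02 M. pH = -log(2.1029e-02) = 1.68.

pH = 1.68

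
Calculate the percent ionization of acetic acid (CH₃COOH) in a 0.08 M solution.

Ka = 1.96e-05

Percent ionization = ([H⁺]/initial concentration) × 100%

Using Ka equilibrium: x² + Ka×x - Ka×C = 0. Solving: [H⁺] = 1.2424e-03. Percent = (1.2424e-03/0.08) × 100

Percent ionization = 1.55%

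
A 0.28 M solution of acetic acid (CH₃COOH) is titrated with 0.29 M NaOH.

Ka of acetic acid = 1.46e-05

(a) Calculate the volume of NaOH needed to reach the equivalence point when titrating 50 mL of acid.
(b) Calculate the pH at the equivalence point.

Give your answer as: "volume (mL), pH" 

moles acid = 0.28 × 50/1000 = 0.014 mol; V_base = moles/0.29 × 1000 = 48.3 mL. At equivalence only the conjugate base is present: [A⁻] = 0.014/0.098 = 1.4246e-01 M. Kb = Kw/Ka = 6.85e-10; [OH⁻] = √(Kb × [A⁻]) = 9.8779e-06; pOH = 5.01; pH = 14 - pOH = 8.99.

V = 48.3 mL, pH = 8.99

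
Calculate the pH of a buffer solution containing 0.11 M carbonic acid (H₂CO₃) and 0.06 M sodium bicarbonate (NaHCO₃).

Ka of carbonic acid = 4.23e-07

pKa = -log(4.23e-07) = 6.37. pH = pKa + log([A⁻]/[HA]) = 6.37 + log(0.06/0.11)

pH = 6.11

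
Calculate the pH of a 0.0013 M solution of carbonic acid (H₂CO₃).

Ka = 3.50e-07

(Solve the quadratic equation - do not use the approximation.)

x² + Ka×x - Ka×C = 0. Using quadratic formula: [H⁺] = 2.1156e-05

pH = 4.67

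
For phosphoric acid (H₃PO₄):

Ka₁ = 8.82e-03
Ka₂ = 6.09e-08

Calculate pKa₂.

pKa₂ = -log(Ka₂) = -log(6.09e-08) = 7.22.

pK_{a2} = 7.22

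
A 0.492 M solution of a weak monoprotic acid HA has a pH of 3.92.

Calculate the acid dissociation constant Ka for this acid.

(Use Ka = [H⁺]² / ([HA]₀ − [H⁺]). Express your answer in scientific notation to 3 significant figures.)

[H⁺] = 10^(−pH) = 10^(−3.92) = 1.202e-04 M. For HA ⇌ H⁺ + A⁻, Ka = [H⁺][A⁻]/[HA] = [H⁺]² / ([HA]₀ − [H⁺]) = (1.202e-04)² / (0.492 − 1.202e-04) = 2.94e-08.

K_a = 2.94e-08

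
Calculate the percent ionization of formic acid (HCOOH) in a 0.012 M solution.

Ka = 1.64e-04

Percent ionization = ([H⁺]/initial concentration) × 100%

Using Ka equilibrium: x² + Ka×x - Ka×C = 0. Solving: [H⁺] = 1.3232e-03. Percent = (1.3232e-03/0.012) × 100

Percent ionization = 11%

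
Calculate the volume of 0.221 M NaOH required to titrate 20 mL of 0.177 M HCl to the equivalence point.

At equivalence: moles acid = moles base. moles HCl = 0.177 × 20/1000 = 0.00354 mol. V_base = moles / 0.221 × 1000 = 16.0 mL.

V_{base} = 16.0 mL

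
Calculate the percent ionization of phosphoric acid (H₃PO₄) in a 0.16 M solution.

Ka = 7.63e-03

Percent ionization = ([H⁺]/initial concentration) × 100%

Using Ka equilibrium: x² + Ka×x - Ka×C = 0. Solving: [H⁺] = 3.1333e-02. Percent = (3.1333e-02/0.16) × 100

Percent ionization = 19.6%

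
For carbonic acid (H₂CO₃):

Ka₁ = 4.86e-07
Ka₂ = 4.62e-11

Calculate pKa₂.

pKa₂ = -log(Ka₂) = -log(4.62e-11) = 10.34.

pK_{a2} = 10.34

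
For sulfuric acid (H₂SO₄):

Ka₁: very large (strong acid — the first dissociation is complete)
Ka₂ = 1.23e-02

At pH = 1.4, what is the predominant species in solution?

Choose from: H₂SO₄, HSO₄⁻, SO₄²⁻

The first dissociation is complete, so H₂SO₄ itself is never the predominant species in water; pKa₂ = -log(1.23e-02) = 1.91. For a polyprotic acid the predominant species crosses at each pKa: below pKa_n the protonated form dominates, above it the deprotonated form does. At pH = 1.4, the predominant species is HSO₄⁻.

HSO₄⁻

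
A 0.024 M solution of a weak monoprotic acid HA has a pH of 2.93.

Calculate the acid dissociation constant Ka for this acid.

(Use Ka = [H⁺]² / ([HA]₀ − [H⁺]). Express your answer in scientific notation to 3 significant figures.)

[H⁺] = 10^(−pH) = 10^(−2.93) = 1.175e-03 M. For HA ⇌ H⁺ + A⁻, Ka = [H⁺][A⁻]/[HA] = [H⁺]² / ([HA]₀ − [H⁺]) = (1.175e-03)² / (0.024 − 1.175e-03) = 6.05e-05.

K_a = 6.05e-05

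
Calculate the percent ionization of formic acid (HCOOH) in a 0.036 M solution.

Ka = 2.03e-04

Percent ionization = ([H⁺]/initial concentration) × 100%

Using Ka equilibrium: x² + Ka×x - Ka×C = 0. Solving: [H⁺] = 2.6037e-03. Percent = (2.6037e-03/0.036) × 100

Percent ionization = 7.23%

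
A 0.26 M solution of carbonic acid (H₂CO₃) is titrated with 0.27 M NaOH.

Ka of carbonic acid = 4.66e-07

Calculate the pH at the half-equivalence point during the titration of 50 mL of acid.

At half-equivalence [HA] = [A⁻], so Henderson-Hasselbalch gives pH = pKa = -log(4.66e-07) = 6.33.

pH = pKa = 6.33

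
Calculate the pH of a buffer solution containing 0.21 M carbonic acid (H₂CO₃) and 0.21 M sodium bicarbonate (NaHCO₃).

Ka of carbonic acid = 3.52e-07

pKa = -log(3.52e-07) = 6.45. pH = pKa + log([A⁻]/[HA]) = 6.45 + log(0.21/0.21)

pH = 6.45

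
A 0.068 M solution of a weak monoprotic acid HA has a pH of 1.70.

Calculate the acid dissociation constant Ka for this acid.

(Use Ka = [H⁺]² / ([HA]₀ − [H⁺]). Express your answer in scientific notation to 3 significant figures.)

[H⁺] = 10^(−pH) = 10^(−1.70) = 1.995e-02 M. For HA ⇌ H⁺ + A⁻, Ka = [H⁺][A⁻]/[HA] = [H⁺]² / ([HA]₀ − [H⁺]) = (1.995e-02)² / (0.068 − 1.995e-02) = 8.29e-03.

K_a = 8.29e-03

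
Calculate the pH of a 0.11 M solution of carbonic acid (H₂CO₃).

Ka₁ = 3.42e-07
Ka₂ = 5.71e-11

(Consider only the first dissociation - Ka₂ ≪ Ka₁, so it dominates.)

First dissociation dominates. From Ka₁ = [H⁺][HA⁻]/[H₂A], x² + Ka₁·x − Ka₁·C = 0 with C = 0.11 M and Ka₁ = 3.42e-07. Solving: [H⁺] = (−Ka₁ + √(Ka₁² + 4·Ka₁·C)) / 2 = 1.9379e-04 M. pH = -log(1.9379e-04) = 3.71.

pH = 3.71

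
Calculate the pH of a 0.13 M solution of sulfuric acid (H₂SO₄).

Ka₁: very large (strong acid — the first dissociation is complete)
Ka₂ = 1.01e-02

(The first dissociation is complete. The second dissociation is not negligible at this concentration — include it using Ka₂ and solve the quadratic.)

First dissociation is complete: [H⁺]₀ = [HSO₄⁻]₀ = C = 0.13 M. Second dissociation HSO₄⁻ ⇌ H⁺ + SO₄²⁻: let x = [SO₄²⁻]. Ka₂ = (C + x)·x / (C − x) = 1.01e-02 → x² + (C + Ka₂)·x − Ka₂·C = 0 → x² + 0.14010·x − 1.313e-03 = 0. x = (−0.14010 + √(0.14010² + 4 × 1.313e-03)) / 2 = 8.8170e-03 M. [H⁺] = C + x = 0.13 + 8.8170e-03 = 1.3882e-01 M. pH = -log(1.3882e-01) = 0.86.

pH = 0.86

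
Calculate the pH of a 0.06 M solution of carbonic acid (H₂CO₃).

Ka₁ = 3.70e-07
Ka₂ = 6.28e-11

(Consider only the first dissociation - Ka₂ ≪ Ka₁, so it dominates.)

First dissociation dominates. From Ka₁ = [H⁺][HA⁻]/[H₂A], x² + Ka₁·x − Ka₁·C = 0 with C = 0.06 M and Ka₁ = 3.70e-07. Solving: [H⁺] = (−Ka₁ + √(Ka₁² + 4·Ka₁·C)) / 2 = 1.4881e-04 M. pH = -log(1.4881e-04) = 3.83.

pH = 3.83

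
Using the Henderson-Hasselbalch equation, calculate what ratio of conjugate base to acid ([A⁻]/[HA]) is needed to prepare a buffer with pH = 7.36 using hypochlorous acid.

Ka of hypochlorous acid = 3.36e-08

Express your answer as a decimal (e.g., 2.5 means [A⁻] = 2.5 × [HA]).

pKa = -log(3.36e-08) = 7.4737. pH = pKa + log([A⁻]/[HA]), so log([A⁻]/[HA]) = pH − pKa = 7.36 − 7.4737 = -0.1137. [A⁻]/[HA] = 10^(-0.1137) = 0.770

[A⁻]/[HA] = 0.770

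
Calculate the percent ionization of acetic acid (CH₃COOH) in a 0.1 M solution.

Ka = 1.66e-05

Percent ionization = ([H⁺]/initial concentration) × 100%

Using Ka equilibrium: x² + Ka×x - Ka×C = 0. Solving: [H⁺] = 1.2801e-03. Percent = (1.2801e-03/0.1) × 100

Percent ionization = 1.28%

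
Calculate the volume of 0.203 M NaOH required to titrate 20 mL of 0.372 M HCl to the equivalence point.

At equivalence: moles acid = moles base. moles HCl = 0.372 × 20/1000 = 0.00744 mol. V_base = moles / 0.203 × 1000 = 36.7 mL.

V_{base} = 36.7 mL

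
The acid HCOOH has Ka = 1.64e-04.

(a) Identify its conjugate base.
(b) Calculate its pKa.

(a) The conjugate base is formed by removing one H⁺ from HCOOH, giving HCOO⁻. (b) pKa = -log(Ka) = -log(1.64e-04) = 3.79.

Conjugate base: HCOO⁻; pK_a = 3.79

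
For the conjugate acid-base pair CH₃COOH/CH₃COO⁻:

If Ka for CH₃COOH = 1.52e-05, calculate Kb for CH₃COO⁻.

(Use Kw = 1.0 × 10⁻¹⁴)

For a conjugate pair Ka × Kb = Kw, so Kb = Kw/Ka = 1.0 × 10⁻¹⁴ / 1.52e-05 = 6.58e-10.

K_b = 6.58e-10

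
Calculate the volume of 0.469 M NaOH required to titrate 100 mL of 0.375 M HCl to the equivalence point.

At equivalence: moles acid = moles base. moles HCl = 0.375 × 100/1000 = 0.0375 mol. V_base = moles / 0.469 × 1000 = 80.0 mL.

V_{base} = 80.0 mL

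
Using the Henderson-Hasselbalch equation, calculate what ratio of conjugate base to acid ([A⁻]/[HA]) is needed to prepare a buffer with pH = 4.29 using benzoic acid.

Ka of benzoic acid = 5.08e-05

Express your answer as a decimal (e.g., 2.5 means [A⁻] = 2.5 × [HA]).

pKa = -log(5.08e-05) = 4.2941. pH = pKa + log([A⁻]/[HA]), so log([A⁻]/[HA]) = pH − pKa = 4.29 − 4.2941 = -0.0041. [A⁻]/[HA] = 10^(-0.0041) = 0.991

[A⁻]/[HA] = 0.991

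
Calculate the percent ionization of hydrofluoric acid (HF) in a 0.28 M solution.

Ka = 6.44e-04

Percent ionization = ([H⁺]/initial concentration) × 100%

Using Ka equilibrium: x² + Ka×x - Ka×C = 0. Solving: [H⁺] = 1.3110e-02. Percent = (1.3110e-02/0.28) × 100

Percent ionization = 4.68%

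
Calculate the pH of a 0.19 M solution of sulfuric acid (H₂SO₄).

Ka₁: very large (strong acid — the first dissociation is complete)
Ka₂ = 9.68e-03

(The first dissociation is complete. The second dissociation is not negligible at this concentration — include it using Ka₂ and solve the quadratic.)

First dissociation is complete: [H⁺]₀ = [HSO₄⁻]₀ = C = 0.19 M. Second dissociation HSO₄⁻ ⇌ H⁺ + SO₄²⁻: let x = [SO₄²⁻]. Ka₂ = (C + x)·x / (C − x) = 9.68e-03 → x² + (C + Ka₂)·x − Ka₂·C = 0 → x² + 0.19968·x − 1.839e-03 = 0. x = (−0.19968 + √(0.19968² + 4 × 1.839e-03)) / 2 = 8.8211e-03 M. [H⁺] = C + x = 0.19 + 8.8211e-03 = 1.9882e-01 M. pH = -log(1.9882e-01) = 0.70.

pH = 0.70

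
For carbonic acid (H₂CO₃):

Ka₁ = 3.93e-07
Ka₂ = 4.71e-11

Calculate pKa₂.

pKa₂ = -log(Ka₂) = -log(4.71e-11) = 10.33.

pK_{a2} = 10.33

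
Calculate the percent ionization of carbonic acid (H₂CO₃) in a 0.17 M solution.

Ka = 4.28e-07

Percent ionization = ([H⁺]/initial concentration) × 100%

Using Ka equilibrium: x² + Ka×x - Ka×C = 0. Solving: [H⁺] = 2.6953e-04. Percent = (2.6953e-04/0.17) × 100

Percent ionization = 0.159%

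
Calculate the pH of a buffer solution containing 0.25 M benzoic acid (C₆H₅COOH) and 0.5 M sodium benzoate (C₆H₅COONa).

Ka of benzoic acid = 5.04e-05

pKa = -log(5.04e-05) = 4.30. pH = pKa + log([A⁻]/[HA]) = 4.30 + log(0.5/0.25)

pH = 4.60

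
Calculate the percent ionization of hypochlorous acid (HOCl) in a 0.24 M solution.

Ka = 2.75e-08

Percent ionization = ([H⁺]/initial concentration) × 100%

Using Ka equilibrium: x² + Ka×x - Ka×C = 0. Solving: [H⁺] = 8.1227e-05. Percent = (8.1227e-05/0.24) × 100

Percent ionization = 0.0338%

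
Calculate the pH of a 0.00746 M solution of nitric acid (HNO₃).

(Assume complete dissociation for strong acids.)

[H⁺] = 0.00746 M for strong acid. pH = -log[H⁺] = -log(0.00746)

pH = 2.13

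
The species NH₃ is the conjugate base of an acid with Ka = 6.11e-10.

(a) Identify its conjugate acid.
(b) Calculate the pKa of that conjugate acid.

(a) The conjugate acid is formed by adding one H⁺ to NH₃, giving NH₄⁺. (b) pKa = -log(Ka) = -log(6.11e-10) = 9.21.

Conjugate acid: NH₄⁺; pK_a = 9.21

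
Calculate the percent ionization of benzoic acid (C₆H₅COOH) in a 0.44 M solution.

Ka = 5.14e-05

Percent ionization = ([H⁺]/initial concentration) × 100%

Using Ka equilibrium: x² + Ka×x - Ka×C = 0. Solving: [H⁺] = 4.7300e-03. Percent = (4.7300e-03/0.44) × 100

Percent ionization = 1.07%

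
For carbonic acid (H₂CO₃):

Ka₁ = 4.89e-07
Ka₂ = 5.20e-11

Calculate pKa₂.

pKa₂ = -log(Ka₂) = -log(5.20e-11) = 10.28.

pK_{a2} = 10.28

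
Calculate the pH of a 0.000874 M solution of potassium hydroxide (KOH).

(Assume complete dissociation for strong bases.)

[OH⁻] = 0.000874 M for strong base. pOH = -log[OH⁻] = 3.06, pH = 14 - pOH

pH = 10.94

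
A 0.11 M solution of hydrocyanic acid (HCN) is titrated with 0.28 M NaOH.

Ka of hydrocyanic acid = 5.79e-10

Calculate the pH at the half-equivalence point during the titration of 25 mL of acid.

At half-equivalence [HA] = [A⁻], so Henderson-Hasselbalch gives pH = pKa = -log(5.79e-10) = 9.24.

pH = pKa = 9.24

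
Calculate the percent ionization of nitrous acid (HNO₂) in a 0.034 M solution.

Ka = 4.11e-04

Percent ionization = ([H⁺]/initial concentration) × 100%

Using Ka equilibrium: x² + Ka×x - Ka×C = 0. Solving: [H⁺] = 3.5383e-03. Percent = (3.5383e-03/0.034) × 100

Percent ionization = 10.4%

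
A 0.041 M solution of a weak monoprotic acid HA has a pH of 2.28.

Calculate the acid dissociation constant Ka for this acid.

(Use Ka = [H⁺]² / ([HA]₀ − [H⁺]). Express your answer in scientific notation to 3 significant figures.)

[H⁺] = 10^(−pH) = 10^(−2.28) = 5.248e-03 M. For HA ⇌ H⁺ + A⁻, Ka = [H⁺][A⁻]/[HA] = [H⁺]² / ([HA]₀ − [H⁺]) = (5.248e-03)² / (0.041 − 5.248e-03) = 7.70e-04.

K_a = 7.70e-04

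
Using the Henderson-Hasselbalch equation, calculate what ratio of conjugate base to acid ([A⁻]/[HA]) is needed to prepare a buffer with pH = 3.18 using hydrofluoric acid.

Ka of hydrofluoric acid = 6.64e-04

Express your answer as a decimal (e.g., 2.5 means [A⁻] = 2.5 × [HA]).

pKa = -log(6.64e-04) = 3.1778. pH = pKa + log([A⁻]/[HA]), so log([A⁻]/[HA]) = pH − pKa = 3.18 − 3.1778 = 0.0022. [A⁻]/[HA] = 10^(0.0022) = 1.01

[A⁻]/[HA] = 1.01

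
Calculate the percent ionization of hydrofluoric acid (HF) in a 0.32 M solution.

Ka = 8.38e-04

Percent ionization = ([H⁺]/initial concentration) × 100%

Using Ka equilibrium: x² + Ka×x - Ka×C = 0. Solving: [H⁺] = 1.5962e-02. Percent = (1.5962e-02/0.32) × 100

Percent ionization = 4.99%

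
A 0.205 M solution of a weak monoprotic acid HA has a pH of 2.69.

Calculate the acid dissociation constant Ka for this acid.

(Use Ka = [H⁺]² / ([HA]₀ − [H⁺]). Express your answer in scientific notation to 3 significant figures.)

[H⁺] = 10^(−pH) = 10^(−2.69) = 2.042e-03 M. For HA ⇌ H⁺ + A⁻, Ka = [H⁺][A⁻]/[HA] = [H⁺]² / ([HA]₀ − [H⁺]) = (2.042e-03)² / (0.205 − 2.042e-03) = 2.05e-05.

K_a = 2.05e-05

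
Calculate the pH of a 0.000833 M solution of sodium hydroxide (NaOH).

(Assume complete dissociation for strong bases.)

[OH⁻] = 0.000833 M for strong base. pOH = -log[OH⁻] = 3.08, pH = 14 - pOH

pH = 10.92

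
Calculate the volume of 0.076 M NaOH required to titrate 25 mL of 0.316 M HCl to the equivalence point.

At equivalence: moles acid = moles base. moles HCl = 0.316 × 25/1000 = 0.0079 mol. V_base = moles / 0.076 × 1000 = 103.9 mL.

V_{base} = 103.9 mL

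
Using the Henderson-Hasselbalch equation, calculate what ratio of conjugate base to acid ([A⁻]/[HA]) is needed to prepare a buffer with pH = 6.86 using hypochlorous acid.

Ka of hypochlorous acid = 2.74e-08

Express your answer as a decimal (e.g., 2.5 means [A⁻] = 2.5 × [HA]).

pKa = -log(2.74e-08) = 7.5622. pH = pKa + log([A⁻]/[HA]), so log([A⁻]/[HA]) = pH − pKa = 6.86 − 7.5622 = -0.7022. [A⁻]/[HA] = 10^(-0.7022) = 0.198

[A⁻]/[HA] = 0.198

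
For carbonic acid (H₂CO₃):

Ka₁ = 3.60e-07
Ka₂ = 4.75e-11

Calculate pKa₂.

pKa₂ = -log(Ka₂) = -log(4.75e-11) = 10.32.

pK_{a2} = 10.32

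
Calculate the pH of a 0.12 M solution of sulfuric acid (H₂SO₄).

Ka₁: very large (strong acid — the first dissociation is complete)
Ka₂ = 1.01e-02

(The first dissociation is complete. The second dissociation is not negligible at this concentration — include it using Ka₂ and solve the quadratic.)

First dissociation is complete: [H⁺]₀ = [HSO₄⁻]₀ = C = 0.12 M. Second dissociation HSO₄⁻ ⇌ H⁺ + SO₄²⁻: let x = [SO₄²⁻]. Ka₂ = (C + x)·x / (C − x) = 1.01e-02 → x² + (C + Ka₂)·x − Ka₂·C = 0 → x² + 0.13010·x − 1.212e-03 = 0. x = (−0.13010 + √(0.13010² + 4 × 1.212e-03)) / 2 = 8.7301e-03 M. [H⁺] = C + x = 0.12 + 8.7301e-03 = 1.2873e-01 M. pH = -log(1.2873e-01) = 0.89.

pH = 0.89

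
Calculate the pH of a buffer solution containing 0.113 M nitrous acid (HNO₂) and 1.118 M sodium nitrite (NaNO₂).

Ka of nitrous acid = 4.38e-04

pKa = -log(4.38e-04) = 3.36. pH = pKa + log([A⁻]/[HA]) = 3.36 + log(1.118/0.113)

pH = 4.35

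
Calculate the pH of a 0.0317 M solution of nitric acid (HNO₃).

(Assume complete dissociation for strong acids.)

[H⁺] = 0.0317 M for strong acid. pH = -log[H⁺] = -log(0.0317)

pH = 1.50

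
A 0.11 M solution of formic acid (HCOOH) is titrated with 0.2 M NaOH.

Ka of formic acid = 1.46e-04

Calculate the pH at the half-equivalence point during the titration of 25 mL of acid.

At half-equivalence [HA] = [A⁻], so Henderson-Hasselbalch gives pH = pKa = -log(1.46e-04) = 3.84.

pH = pKa = 3.84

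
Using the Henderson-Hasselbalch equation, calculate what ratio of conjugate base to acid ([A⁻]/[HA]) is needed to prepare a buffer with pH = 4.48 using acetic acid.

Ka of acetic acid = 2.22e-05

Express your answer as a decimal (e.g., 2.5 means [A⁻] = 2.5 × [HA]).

pKa = -log(2.22e-05) = 4.6536. pH = pKa + log([A⁻]/[HA]), so log([A⁻]/[HA]) = pH − pKa = 4.48 − 4.6536 = -0.1736. [A⁻]/[HA] = 10^(-0.1736) = 0.670

[A⁻]/[HA] = 0.670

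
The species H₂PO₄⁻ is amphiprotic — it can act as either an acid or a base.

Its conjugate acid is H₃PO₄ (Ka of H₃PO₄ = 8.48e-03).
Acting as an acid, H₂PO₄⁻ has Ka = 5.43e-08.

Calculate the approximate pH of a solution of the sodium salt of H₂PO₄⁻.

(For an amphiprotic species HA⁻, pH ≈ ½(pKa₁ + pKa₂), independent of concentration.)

pKa₁ = -log(8.48e-03) = 2.07; pKa₂ = -log(5.43e-08) = 7.27. For an amphiprotic species, pH ≈ ½(pKa₁ + pKa₂) = ½(2.07 + 7.27) = 4.67.

pH = 4.67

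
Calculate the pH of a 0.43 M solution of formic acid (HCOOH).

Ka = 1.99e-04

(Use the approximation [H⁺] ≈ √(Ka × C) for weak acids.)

[H⁺] = √(Ka × C) = √(1.99e-04 × 0.43) = 9.2504e-03. pH = -log(9.2504e-03)

pH = 2.03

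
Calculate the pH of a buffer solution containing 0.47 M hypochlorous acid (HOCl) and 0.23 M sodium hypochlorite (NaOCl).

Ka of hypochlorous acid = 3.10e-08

pKa = -log(3.10e-08) = 7.51. pH = pKa + log([A⁻]/[HA]) = 7.51 + log(0.23/0.47)

pH = 7.20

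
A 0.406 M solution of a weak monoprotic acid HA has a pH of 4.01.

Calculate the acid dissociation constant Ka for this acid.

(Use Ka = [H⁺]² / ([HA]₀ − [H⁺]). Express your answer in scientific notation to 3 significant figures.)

[H⁺] = 10^(−pH) = 10^(−4.01) = 9.772e-05 M. For HA ⇌ H⁺ + A⁻, Ka = [H⁺][A⁻]/[HA] = [H⁺]² / ([HA]₀ − [H⁺]) = (9.772e-05)² / (0.406 − 9.772e-05) = 2.35e-08.

K_a = 2.35e-08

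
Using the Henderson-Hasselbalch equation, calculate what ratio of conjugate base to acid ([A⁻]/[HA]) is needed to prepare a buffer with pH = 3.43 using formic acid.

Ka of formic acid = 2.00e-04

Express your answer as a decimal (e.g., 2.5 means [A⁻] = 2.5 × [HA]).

pKa = -log(2.00e-04) = 3.6990. pH = pKa + log([A⁻]/[HA]), so log([A⁻]/[HA]) = pH − pKa = 3.43 − 3.6990 = -0.2690. [A⁻]/[HA] = 10^(-0.2690) = 0.538

[A⁻]/[HA] = 0.538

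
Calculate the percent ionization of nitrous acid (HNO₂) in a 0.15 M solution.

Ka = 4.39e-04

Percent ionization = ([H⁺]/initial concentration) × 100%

Using Ka equilibrium: x² + Ka×x - Ka×C = 0. Solving: [H⁺] = 7.8983e-03. Percent = (7.8983e-03/0.15) × 100

Percent ionization = 5.27%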